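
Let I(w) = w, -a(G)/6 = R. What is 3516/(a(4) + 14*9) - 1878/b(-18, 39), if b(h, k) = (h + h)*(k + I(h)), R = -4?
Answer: 81661/3150 ≈ 25.924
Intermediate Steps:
a(G) = 24 (a(G) = -6*(-4) = 24)
b(h, k) = 2*h*(h + k) (b(h, k) = (h + h)*(k + h) = (2*h)*(h + k) = 2*h*(h + k))
3516/(a(4) + 14*9) - 1878/b(-18, 39) = 3516/(24 + 14*9) - 1878*(-1/(36*(-18 + 39))) = 3516/(24 + 126) - 1878/(2*(-18)*21) = 3516/150 - 1878/(-756) = 3516*(1/150) - 1878*(-1/756) = 586/25 + 313/126 = 81661/3150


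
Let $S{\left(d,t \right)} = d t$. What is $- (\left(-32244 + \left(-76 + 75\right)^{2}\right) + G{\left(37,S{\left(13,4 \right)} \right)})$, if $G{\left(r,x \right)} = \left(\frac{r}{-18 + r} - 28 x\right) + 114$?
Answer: $\frac{638078}{19} \approx 33583.0$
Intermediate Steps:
$G{\left(r,x \right)} = 114 - 28 x + \frac{r}{-18 + r}$ ($G{\left(r,x \right)} = \left(\frac{r}{-18 + r} - 28 x\right) + 114 = \left(- 28 x + \frac{r}{-18 + r}\right) + 114 = 114 - 28 x + \frac{r}{-18 + r}$)
$- (\left(-32244 + \left(-76 + 75\right)^{2}\right) + G{\left(37,S{\left(13,4 \right)} \right)}) = - (\left(-32244 + \left(-76 + 75\right)^{2}\right) + \frac{-2052 + 115 \cdot 37 + 504 \cdot 13 \cdot 4 - 1036 \cdot 13 \cdot 4}{-18 + 37}) = - (\left(-32244 + \left(-1\right)^{2}\right) + \frac{-2052 + 4255 + 504 \cdot 52 - 1036 \cdot 52}{19}) = - (\left(-32244 + 1\right) + \frac{-2052 + 4255 + 26208 - 53872}{19}) = - (-32243 + \frac{1}{19} \left(-25461\right)) = - (-32243 - \frac{25461}{19}) = \left(-1\right) \left(- \frac{638078}{19}\right) = \frac{638078}{19}$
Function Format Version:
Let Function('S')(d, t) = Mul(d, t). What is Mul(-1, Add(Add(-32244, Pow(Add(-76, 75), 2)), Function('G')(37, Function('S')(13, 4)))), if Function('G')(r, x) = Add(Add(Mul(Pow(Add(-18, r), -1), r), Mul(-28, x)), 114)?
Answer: Rational(638078, 19) ≈ 33583.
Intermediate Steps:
Function('G')(r, x) = Add(114, Mul(-28, x), Mul(r, Pow(Add(-18, r), -1))) (Function('G')(r, x) = Add(Add(Mul(r, Pow(Add(-18, r), -1)), Mul(-28, x)), 114) = Add(Add(Mul(-28, x), Mul(r, Pow(Add(-18, r), -1))), 114) = Add(114, Mul(-28, x), Mul(r, Pow(Add(-18, r), -1))))
Mul(-1, Add(Add(-32244, Pow(Add(-76, 75), 2)), Function('G')(37, Function('S')(13, 4)))) = Mul(-1, Add(Add(-32244, Pow(Add(-76, 75), 2)), Mul(Pow(Add(-18, 37), -1), Add(-2052, Mul(115, 37), Mul(504, Mul(13, 4)), Mul(-28, 37, Mul(13, 4)))))) = Mul(-1, Add(Add(-32244, Pow(-1, 2)), Mul(Pow(19, -1), Add(-2052, 4255, Mul(504, 52), Mul(-28, 37, 52))))) = Mul(-1, Add(Add(-32244, 1), Mul(Rational(1, 19), Add(-2052, 4255, 26208, -53872)))) = Mul(-1, Add(-32243, Mul(Rational(1, 19), -25461))) = Mul(-1, Add(-32243, Rational(-25461, 19))) = Mul(-1, Rational(-638078, 19)) = Rational(638078, 19)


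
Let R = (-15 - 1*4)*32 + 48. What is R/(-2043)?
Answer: 560/2043 ≈ 0.27411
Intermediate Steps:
R = -560 (R = (-15 - 4)*32 + 48 = -19*32 + 48 = -608 + 48 = -560)
R/(-2043) = -560/(-2043) = -560*(-1/2043) = 560/2043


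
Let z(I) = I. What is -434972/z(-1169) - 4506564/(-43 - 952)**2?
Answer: 425364980984/1157339225 ≈ 367.54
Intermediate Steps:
-434972/z(-1169) - 4506564/(-43 - 952)**2 = -434972/(-1169) - 4506564/(-43 - 952)**2 = -434972*(-1/1169) - 4506564/((-995)**2) = 434972/1169 - 4506564/990025 = 425364980984/1157339225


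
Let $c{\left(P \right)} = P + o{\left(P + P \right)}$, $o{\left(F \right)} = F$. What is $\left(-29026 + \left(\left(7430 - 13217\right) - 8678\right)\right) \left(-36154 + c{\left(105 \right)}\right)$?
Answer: $1558673949$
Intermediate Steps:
$c{\left(P \right)} = 3 P$ ($c{\left(P \right)} = P + \left(P + P\right) = P + 2 P = 3 P$)
$\left(-29026 + \left(\left(7430 - 13217\right) - 8678\right)\right) \left(-36154 + c{\left(105 \right)}\right) = \left(-29026 + \left(\left(7430 - 13217\right) - 8678\right)\right) \left(-36154 + 3 \cdot 105\right) = \left(-29026 - 14465\right) \left(-36154 + 315\right) = \left(-29026 - 14465\right) \left(-35839\right) = \left(-43491\right) \left(-35839\right) = 1558673949$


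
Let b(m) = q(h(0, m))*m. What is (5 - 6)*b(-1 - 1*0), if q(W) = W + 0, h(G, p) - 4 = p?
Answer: 3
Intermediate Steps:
h(G, p) = 4 + p
q(W) = W
b(m) = m*(4 + m) (b(m) = (4 + m)*m = m*(4 + m))
(5 - 6)*b(-1 - 1*0) = (5 - 6)*((-1 - 1*0)*(4 + (-1 - 1*0))) = -(-1 + 0)*(4 + (-1 + 0)) = -(-1)*(4 - 1) = -(-1)*3 = -1*(-3) = 3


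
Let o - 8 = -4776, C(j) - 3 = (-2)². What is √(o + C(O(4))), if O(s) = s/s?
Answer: 69*I ≈ 69.0*I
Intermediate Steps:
O(s) = 1
C(j) = 7 (C(j) = 3 + (-2)² = 3 + 4 = 7)
o = -4768 (o = 8 - 4776 = -4768)
√(o + C(O(4))) = √(-4768 + 7) = √(-4761) = 69*I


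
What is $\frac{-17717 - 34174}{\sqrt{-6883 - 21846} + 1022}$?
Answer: $- \frac{53032602}{1073213} + \frac{51891 i \sqrt{28729}}{1073213} \approx -49.415 + 8.1953 i$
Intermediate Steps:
$\frac{-17717 - 34174}{\sqrt{-6883 - 21846} + 1022} = - \frac{51891}{\sqrt{-28729} + 1022} = - \frac{51891}{i \sqrt{28729} + 1022} = - \frac{51891}{1022 + i \sqrt{28729}}$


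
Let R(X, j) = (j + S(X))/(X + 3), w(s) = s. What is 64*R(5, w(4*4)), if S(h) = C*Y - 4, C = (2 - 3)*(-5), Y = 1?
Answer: 136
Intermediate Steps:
C = 5 (C = -1*(-5) = 5)
S(h) = 1 (S(h) = 5*1 - 4 = 5 - 4 = 1)
R(X, j) = (1 + j)/(3 + X) (R(X, j) = (j + 1)/(X + 3) = (1 + j)/(3 + X))
64*R(5, w(4*4)) = 64*((1 + 4*4)/(3 + 5)) = 64*((1 + 16)/8) = 64*((1/8)*17) = 64*(17/8) = 136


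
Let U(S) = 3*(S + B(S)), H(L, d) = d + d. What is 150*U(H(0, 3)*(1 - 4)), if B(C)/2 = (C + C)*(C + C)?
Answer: 1158300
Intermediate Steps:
H(L, d) = 2*d
B(C) = 8*C² (B(C) = 2*((C + C)*(C + C)) = 2*((2*C)*(2*C)) = 2*(4*C²) = 8*C²)
U(S) = 3*S + 24*S² (U(S) = 3*(S + 8*S²) = 3*S + 24*S²)
150*U(H(0, 3)*(1 - 4)) = 150*(3*((2*3)*(1 - 4))*(1 + 8*((2*3)*(1 - 4)))) = 150*(3*(6*(-3))*(1 + 8*(6*(-3)))) = 150*(3*(-18)*(1 + 8*(-18))) = 150*(3*(-18)*(1 - 144)) = 150*(3*(-18)*(-143)) = 150*7722 = 1158300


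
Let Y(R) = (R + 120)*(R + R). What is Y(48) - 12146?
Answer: 3982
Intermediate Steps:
Y(R) = 2*R*(120 + R) (Y(R) = (120 + R)*(2*R) = 2*R*(120 + R))
Y(48) - 12146 = 2*48*(120 + 48) - 12146 = 2*48*168 - 12146 = 16128 - 12146 = 3982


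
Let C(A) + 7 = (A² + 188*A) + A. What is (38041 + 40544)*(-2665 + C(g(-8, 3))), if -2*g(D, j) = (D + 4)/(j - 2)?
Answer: -179959650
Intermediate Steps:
g(D, j) = -(4 + D)/(2*(-2 + j)) (g(D, j) = -(D + 4)/(2*(j - 2)) = -(4 + D)/(2*(-2 + j)))
C(A) = -7 + A² + 189*A (C(A) = -7 + ((A² + 188*A) + A) = -7 + (A² + 189*A) = -7 + A² + 189*A)
(38041 + 40544)*(-2665 + C(g(-8, 3))) = (38041 + 40544)*(-2665 + (-7 + ((-4 - 1*(-8))/(2*(-2 + 3)))² + 189*((-4 - 1*(-8))/(2*(-2 + 3))))) = 78585*(-2665 + (-7 + ((½)*(-4 + 8)/1)² + 189*((½)*(-4 + 8)/1))) = 78585*(-2665 + (-7 + ((½)*1*4)² + 189*((½)*1*4))) = 78585*(-2665 + (-7 + 2² + 189*2)) = 78585*(-2665 + (-7 + 4 + 378)) = 78585*(-2665 + 375) = 78585*(-2290) = -179959650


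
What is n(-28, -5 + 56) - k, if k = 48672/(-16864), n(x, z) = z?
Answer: 28398/527 ≈ 53.886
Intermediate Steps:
k = -1521/527 (k = 48672*(-1/16864) = -1521/527 ≈ -2.8861)
n(-28, -5 + 56) - k = (-5 + 56) - 1*(-1521/527) = 51 + 1521/527 = 28398/527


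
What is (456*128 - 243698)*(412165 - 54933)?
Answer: -66205806560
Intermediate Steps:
(456*128 - 243698)*(412165 - 54933) = (58368 - 243698)*357232 = -185330*357232 = -66205806560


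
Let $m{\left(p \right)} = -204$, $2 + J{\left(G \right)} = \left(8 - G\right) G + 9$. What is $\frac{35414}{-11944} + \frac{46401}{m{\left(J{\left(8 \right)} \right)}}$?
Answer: $- \frac{11696625}{50762} \approx -230.42$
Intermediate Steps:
$J{\left(G \right)} = 7 + G \left(8 - G\right)$ ($J{\left(G \right)} = -2 + \left(\left(8 - G\right) G + 9\right) = -2 + \left(G \left(8 - G\right) + 9\right) = -2 + \left(9 + G \left(8 - G\right)\right) = 7 + G \left(8 - G\right)$)
$\frac{35414}{-11944} + \frac{46401}{m{\left(J{\left(8 \right)} \right)}} = \frac{35414}{-11944} + \frac{46401}{-204} = 35414 \left(- \frac{1}{11944}\right) + 46401 \left(- \frac{1}{204}\right) = - \frac{17707}{5972} - \frac{15467}{68} = - \frac{11696625}{50762}$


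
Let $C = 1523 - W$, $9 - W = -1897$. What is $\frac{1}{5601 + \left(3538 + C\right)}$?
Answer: $\frac{1}{8756} \approx 0.00011421$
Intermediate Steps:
$W = 1906$ ($W = 9 - -1897 = 9 + 1897 = 1906$)
$C = -383$ ($C = 1523 - 1906 = -383$)
$\frac{1}{5601 + \left(3538 + C\right)} = \frac{1}{5601 + \left(3538 - 383\right)} = \frac{1}{5601 + 3155} = \frac{1}{8756}$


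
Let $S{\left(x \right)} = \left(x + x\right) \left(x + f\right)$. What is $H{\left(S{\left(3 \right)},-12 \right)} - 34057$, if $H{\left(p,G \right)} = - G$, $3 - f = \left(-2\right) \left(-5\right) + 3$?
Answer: $-34045$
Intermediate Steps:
$f = -10$ ($f = 3 - \left(\left(-2\right) \left(-5\right) + 3\right) = 3 - \left(10 + 3\right) = 3 - 13 = -10$)
$S{\left(x \right)} = 2 x \left(-10 + x\right)$ ($S{\left(x \right)} = \left(x + x\right) \left(x - 10\right) = 2 x \left(-10 + x\right)$)
$H{\left(S{\left(3 \right)},-12 \right)} - 34057 = \left(-1\right) \left(-12\right) - 34057 = 12 - 34057 = -34045$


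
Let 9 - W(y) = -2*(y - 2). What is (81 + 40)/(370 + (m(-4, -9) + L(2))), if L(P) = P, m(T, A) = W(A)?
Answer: 121/359 ≈ 0.33705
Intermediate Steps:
W(y) = 5 + 2*y (W(y) = 9 - (-2)*(y - 2) = 9 - (-2)*(-2 + y) = 9 - (4 - 2*y) = 9 + (-4 + 2*y) = 5 + 2*y)
m(T, A) = 5 + 2*A
(81 + 40)/(370 + (m(-4, -9) + L(2))) = (81 + 40)/(370 + ((5 + 2*(-9)) + 2)) = 121/(370 + ((5 - 18) + 2)) = 121/(370 + (-13 + 2)) = 121/(370 - 11) = 121/359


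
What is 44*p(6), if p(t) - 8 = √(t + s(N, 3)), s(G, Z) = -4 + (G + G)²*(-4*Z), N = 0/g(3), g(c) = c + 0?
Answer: 352 + 44*√2 ≈ 414.23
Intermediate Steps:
g(c) = c
N = 0 (N = 0/3 = 0*(⅓) = 0)
s(G, Z) = -4 - 16*Z*G² (s(G, Z) = -4 + (2*G)²*(-4*Z) = -4 + (4*G²)*(-4*Z) = -4 - 16*Z*G²)
p(t) = 8 + √(-4 + t) (p(t) = 8 + √(t + (-4 - 16*3*0²)) = 8 + √(t + (-4 - 16*3*0)) = 8 + √(t + (-4 + 0)) = 8 + √(t - 4) = 8 + √(-4 + t))
44*p(6) = 44*(8 + √(-4 + 6)) = 44*(8 + √2) = 352 + 44*√2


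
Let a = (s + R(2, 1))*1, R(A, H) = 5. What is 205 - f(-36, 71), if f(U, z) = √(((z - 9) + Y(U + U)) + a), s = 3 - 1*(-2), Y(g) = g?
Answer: 205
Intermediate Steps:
s = 5 (s = 3 + 2 = 5)
a = 10 (a = (5 + 5)*1 = 10*1 = 10)
f(U, z) = √(1 + z + 2*U) (f(U, z) = √(((z - 9) + (U + U)) + 10) = √(((-9 + z) + 2*U) + 10) = √((-9 + z + 2*U) + 10) = √(1 + z + 2*U))
205 - f(-36, 71) = 205 - √(1 + 71 + 2*(-36)) = 205 - √(1 + 71 - 72) = 205 - √0 = 205 - 1*0 = 205 + 0 = 205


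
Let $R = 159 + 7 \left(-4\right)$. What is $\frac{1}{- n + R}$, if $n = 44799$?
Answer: $- \frac{1}{44668} \approx -2.2387 \cdot 10^{-5}$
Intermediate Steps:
$R = 131$ ($R = 159 - 28 = 131$)
$\frac{1}{- n + R} = \frac{1}{\left(-1\right) 44799 + 131} = \frac{1}{-44799 + 131} = \frac{1}{-44668} = - \frac{1}{44668}$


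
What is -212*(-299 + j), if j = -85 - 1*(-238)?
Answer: 30952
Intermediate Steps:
j = 153 (j = -85 + 238 = 153)
-212*(-299 + j) = -212*(-299 + 153) = -212*(-146) = 30952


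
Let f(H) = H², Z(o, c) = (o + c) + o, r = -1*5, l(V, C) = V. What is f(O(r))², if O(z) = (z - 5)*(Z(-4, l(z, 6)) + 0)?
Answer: 285610000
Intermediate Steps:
r = -5
Z(o, c) = c + 2*o (Z(o, c) = (c + o) + o = c + 2*o)
O(z) = (-8 + z)*(-5 + z) (O(z) = (z - 5)*((z + 2*(-4)) + 0) = (-5 + z)*((z - 8) + 0) = (-5 + z)*((-8 + z) + 0) = (-5 + z)*(-8 + z) = (-8 + z)*(-5 + z))
f(O(r))² = (((-8 - 5)*(-5 - 5))²)² = ((-13*(-10))²)² = (130²)² = 16900² = 285610000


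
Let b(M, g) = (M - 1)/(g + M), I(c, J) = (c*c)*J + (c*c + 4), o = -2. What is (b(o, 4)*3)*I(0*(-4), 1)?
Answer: -18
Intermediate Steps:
I(c, J) = 4 + c² + J*c² (I(c, J) = c²*J + (c² + 4) = J*c² + (4 + c²) = 4 + c² + J*c²)
b(M, g) = (-1 + M)/(M + g)
(b(o, 4)*3)*I(0*(-4), 1) = (((-1 - 2)/(-2 + 4))*3)*(4 + (0*(-4))² + 1*(0*(-4))²) = ((-3/2)*3)*(4 + 0² + 1*0²) = (((½)*(-3))*3)*(4 + 0 + 1*0) = (-3/2*3)*(4 + 0 + 0) = -9/2*4 = -18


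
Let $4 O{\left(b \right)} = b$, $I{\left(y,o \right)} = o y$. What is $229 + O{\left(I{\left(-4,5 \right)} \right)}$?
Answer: $224$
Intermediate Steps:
$O{\left(b \right)} = \frac{b}{4}$
$229 + O{\left(I{\left(-4,5 \right)} \right)} = 229 + \frac{5 \left(-4\right)}{4} = 229 + \frac{1}{4} \left(-20\right) = 229 - 5 = 224$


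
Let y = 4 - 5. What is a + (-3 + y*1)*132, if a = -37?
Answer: -565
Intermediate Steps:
y = -1
a + (-3 + y*1)*132 = -37 + (-3 - 1*1)*132 = -37 + (-3 - 1)*132 = -37 - 4*132 = -37 - 528 = -565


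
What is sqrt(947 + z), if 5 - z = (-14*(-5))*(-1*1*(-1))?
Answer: 21*sqrt(2) ≈ 29.698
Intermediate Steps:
z = -65 (z = 5 - (-14*(-5))*-1*1*(-1) = 5 - 70*(-1*(-1)) = 5 - 70 = -65)
sqrt(947 + z) = sqrt(947 - 65) = sqrt(882) = 21*sqrt(2)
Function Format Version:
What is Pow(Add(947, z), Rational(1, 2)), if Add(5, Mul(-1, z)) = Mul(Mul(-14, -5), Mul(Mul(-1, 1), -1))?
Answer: Mul(21, Pow(2, Rational(1, 2))) ≈ 29.698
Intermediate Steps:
z = -65 (z = Add(5, Mul(-1, Mul(Mul(-14, -5), Mul(Mul(-1, 1), -1)))) = Add(5, Mul(-1, Mul(70, Mul(-1, -1)))) = Add(5, Mul(-1, Mul(70, 1))) = Add(5, Mul(-1, 70)) = Add(5, -70) = -65)
Pow(Add(947, z), Rational(1, 2)) = Pow(Add(947, -65), Rational(1, 2)) = Pow(882, Rational(1, 2)) = Mul(21, Pow(2, Rational(1, 2)))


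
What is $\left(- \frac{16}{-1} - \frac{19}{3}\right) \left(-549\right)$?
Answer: $-5307$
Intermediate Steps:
$\left(- \frac{16}{-1} - \frac{19}{3}\right) \left(-549\right) = \left(\left(-16\right) \left(-1\right) - \frac{19}{3}\right) \left(-549\right) = \left(16 - \frac{19}{3}\right) \left(-549\right) = \frac{29}{3} \left(-549\right) = -5307$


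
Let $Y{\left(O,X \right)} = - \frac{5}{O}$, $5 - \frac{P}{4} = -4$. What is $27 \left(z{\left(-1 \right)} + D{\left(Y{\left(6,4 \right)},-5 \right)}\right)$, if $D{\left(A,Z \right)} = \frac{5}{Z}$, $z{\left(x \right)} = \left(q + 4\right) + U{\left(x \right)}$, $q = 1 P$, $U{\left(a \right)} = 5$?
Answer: $1188$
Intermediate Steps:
$P = 36$ ($P = 20 - -16 = 20 + 16 = 36$)
$q = 36$ ($q = 1 \cdot 36 = 36$)
$z{\left(x \right)} = 45$ ($z{\left(x \right)} = \left(36 + 4\right) + 5 = 40 + 5 = 45$)
$27 \left(z{\left(-1 \right)} + D{\left(Y{\left(6,4 \right)},-5 \right)}\right) = 27 \left(45 + \frac{5}{-5}\right) = 27 \left(45 + 5 \left(- \frac{1}{5}\right)\right) = 27 \left(45 - 1\right) = 27 \cdot 44 = 1188$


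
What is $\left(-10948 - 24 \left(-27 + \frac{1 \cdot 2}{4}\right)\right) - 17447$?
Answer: $-27759$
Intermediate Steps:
$\left(-10948 - 24 \left(-27 + \frac{1 \cdot 2}{4}\right)\right) - 17447 = \left(-10948 - 24 \left(-27 + 2 \cdot \frac{1}{4}\right)\right) - 17447 = \left(-10948 - 24 \left(-27 + \frac{1}{2}\right)\right) - 17447 = \left(-10948 - -636\right) - 17447 = \left(-10948 + 636\right) - 17447 = -10312 - 17447 = -27759$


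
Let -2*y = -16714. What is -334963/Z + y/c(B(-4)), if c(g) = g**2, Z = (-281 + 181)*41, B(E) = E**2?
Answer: 30003557/262400 ≈ 114.34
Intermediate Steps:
y = 8357 (y = -1/2*(-16714) = 8357)
Z = -4100 (Z = -100*41 = -4100)
-334963/Z + y/c(B(-4)) = -334963/(-4100) + 8357/(((-4)**2)**2) = -334963*(-1/4100) + 8357/(16**2) = 334963/4100 + 8357/256 = 30003557/262400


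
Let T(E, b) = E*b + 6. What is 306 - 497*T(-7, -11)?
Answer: -40945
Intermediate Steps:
T(E, b) = 6 + E*b
306 - 497*T(-7, -11) = 306 - 497*(6 - 7*(-11)) = 306 - 497*(6 + 77) = 306 - 497*83 = 306 - 41251 = -40945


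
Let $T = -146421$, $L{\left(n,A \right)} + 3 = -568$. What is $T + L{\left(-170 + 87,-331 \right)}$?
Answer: $-146992$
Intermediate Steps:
$L{\left(n,A \right)} = -571$ ($L{\left(n,A \right)} = -3 - 568 = -571$)
$T + L{\left(-170 + 87,-331 \right)} = -146421 - 571 = -146992$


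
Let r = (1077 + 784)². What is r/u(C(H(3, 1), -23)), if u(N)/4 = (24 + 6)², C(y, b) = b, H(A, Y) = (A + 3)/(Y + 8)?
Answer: 3463321/3600 ≈ 962.03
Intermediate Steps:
H(A, Y) = (3 + A)/(8 + Y)
r = 3463321 (r = 1861² = 3463321)
u(N) = 3600 (u(N) = 4*(24 + 6)² = 4*30² = 4*900 = 3600)
r/u(C(H(3, 1), -23)) = 3463321/3600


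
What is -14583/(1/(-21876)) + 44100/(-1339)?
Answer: 427164666912/1339 ≈ 3.1902e+8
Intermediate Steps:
-14583/(1/(-21876)) + 44100/(-1339) = -14583/(-1/21876) + 44100*(-1/1339) = -14583*(-21876) - 44100/1339 = 319017708 - 44100/1339 = 427164666912/1339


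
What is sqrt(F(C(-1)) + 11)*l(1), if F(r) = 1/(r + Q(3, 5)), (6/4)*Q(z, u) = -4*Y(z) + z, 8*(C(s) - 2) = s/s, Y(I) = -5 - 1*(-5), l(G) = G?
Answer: sqrt(12243)/33 ≈ 3.3530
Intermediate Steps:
Y(I) = 0 (Y(I) = -5 + 5 = 0)
C(s) = 17/8 (C(s) = 2 + (s/s)/8 = 2 + (1/8)*1 = 2 + 1/8 = 17/8)
Q(z, u) = 2*z/3 (Q(z, u) = 2*(-4*0 + z)/3 = 2*(0 + z)/3 = 2*z/3)
F(r) = 1/(2 + r) (F(r) = 1/(r + (2/3)*3) = 1/(r + 2) = 1/(2 + r))
sqrt(F(C(-1)) + 11)*l(1) = sqrt(1/(2 + 17/8) + 11)*1 = sqrt(1/(33/8) + 11)*1 = sqrt(8/33 + 11)*1 = sqrt(371/33)*1 = (sqrt(12243)/33)*1 = sqrt(12243)/33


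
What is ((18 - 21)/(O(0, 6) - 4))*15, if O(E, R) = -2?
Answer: 15/2 ≈ 7.5000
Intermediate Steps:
((18 - 21)/(O(0, 6) - 4))*15 = ((18 - 21)/(-2 - 4))*15 = -3/(-6)*15 = -3*(-⅙)*15 = (½)*15 = 15/2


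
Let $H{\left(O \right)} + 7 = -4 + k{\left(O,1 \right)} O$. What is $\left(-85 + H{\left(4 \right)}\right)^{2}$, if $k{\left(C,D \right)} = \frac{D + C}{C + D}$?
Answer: $8464$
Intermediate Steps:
$k{\left(C,D \right)} = 1$ ($k{\left(C,D \right)} = \frac{C + D}{C + D} = 1$)
$H{\left(O \right)} = -11 + O$ ($H{\left(O \right)} = -7 + \left(-4 + 1 O\right) = -7 + \left(-4 + O\right) = -11 + O$)
$\left(-85 + H{\left(4 \right)}\right)^{2} = \left(-85 + \left(-11 + 4\right)\right)^{2} = \left(-85 - 7\right)^{2} = \left(-92\right)^{2} = 8464$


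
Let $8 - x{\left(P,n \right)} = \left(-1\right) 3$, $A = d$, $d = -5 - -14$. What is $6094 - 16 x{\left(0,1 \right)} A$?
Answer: $4510$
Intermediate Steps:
$d = 9$ ($d = -5 + 14 = 9$)
$A = 9$
$x{\left(P,n \right)} = 11$ ($x{\left(P,n \right)} = 8 - \left(-1\right) 3 = 8 - -3 = 8 + 3 = 11$)
$6094 - 16 x{\left(0,1 \right)} A = 6094 - 16 \cdot 11 \cdot 9 = 6094 - 176 \cdot 9 = 6094 - 1584 = 4510$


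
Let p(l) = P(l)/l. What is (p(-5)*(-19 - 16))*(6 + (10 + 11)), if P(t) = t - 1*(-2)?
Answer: -567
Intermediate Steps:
P(t) = 2 + t (P(t) = t + 2 = 2 + t)
p(l) = (2 + l)/l
(p(-5)*(-19 - 16))*(6 + (10 + 11)) = (((2 - 5)/(-5))*(-19 - 16))*(6 + (10 + 11)) = (-⅕*(-3)*(-35))*(6 + 21) = ((⅗)*(-35))*27 = -21*27 = -567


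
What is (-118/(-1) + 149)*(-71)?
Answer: -18957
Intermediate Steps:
(-118/(-1) + 149)*(-71) = (-118*(-1) + 149)*(-71) = (118 + 149)*(-71) = 267*(-71) = -18957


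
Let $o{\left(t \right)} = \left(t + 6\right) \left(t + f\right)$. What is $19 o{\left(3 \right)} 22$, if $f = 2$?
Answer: $18810$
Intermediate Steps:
$o{\left(t \right)} = \left(2 + t\right) \left(6 + t\right)$ ($o{\left(t \right)} = \left(t + 6\right) \left(t + 2\right) = \left(6 + t\right) \left(2 + t\right) = \left(2 + t\right) \left(6 + t\right)$)
$19 o{\left(3 \right)} 22 = 19 \left(12 + 3^{2} + 8 \cdot 3\right) 22 = 19 \left(12 + 9 + 24\right) 22 = 19 \cdot 45 \cdot 22 = 855 \cdot 22 = 18810$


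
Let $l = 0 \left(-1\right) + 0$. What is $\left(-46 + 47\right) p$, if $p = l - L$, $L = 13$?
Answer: $-13$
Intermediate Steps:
$l = 0$ ($l = 0 + 0 = 0$)
$p = -13$ ($p = 0 - 13 = -13$)
$\left(-46 + 47\right) p = \left(-46 + 47\right) \left(-13\right) = 1 \left(-13\right) = -13$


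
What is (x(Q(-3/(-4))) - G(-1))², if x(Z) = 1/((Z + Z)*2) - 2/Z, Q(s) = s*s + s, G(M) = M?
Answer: ⅑ ≈ 0.11111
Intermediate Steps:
Q(s) = s + s² (Q(s) = s² + s = s + s²)
x(Z) = -7/(4*Z) (x(Z) = (½)/(2*Z) - 2/Z = (1/(2*Z))*(½) - 2/Z = 1/(4*Z) - 2/Z = -7/(4*Z))
(x(Q(-3/(-4))) - G(-1))² = (-7*4/(3*(1 - 3/(-4)))/4 - 1*(-1))² = (-7*4/(3*(1 - 3*(-¼)))/4 + 1)² = (-7*4/(3*(1 + ¾))/4 + 1)² = (-7/(4*((¾)*(7/4))) + 1)² = (-7/(4*21/16) + 1)² = (-7/4*16/21 + 1)² = (-4/3 + 1)² = (-⅓)² = ⅑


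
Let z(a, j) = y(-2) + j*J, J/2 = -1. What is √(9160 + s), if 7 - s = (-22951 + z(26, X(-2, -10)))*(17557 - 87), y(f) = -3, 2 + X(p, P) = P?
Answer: √400596267 ≈ 20015.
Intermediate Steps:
J = -2 (J = 2*(-1) = -2)
X(p, P) = -2 + P
z(a, j) = -3 - 2*j (z(a, j) = -3 + j*(-2) = -3 - 2*j)
s = 400587107 (s = 7 - (-22951 + (-3 - 2*(-2 - 10)))*(17557 - 87) = 7 - (-22951 + (-3 - 2*(-12)))*17470 = 7 - (-22951 + (-3 + 24))*17470 = 7 - (-22951 + 21)*17470 = 7 - (-22930)*17470 = 7 - 1*(-400587100) = 7 + 400587100 = 400587107)
√(9160 + s) = √(9160 + 400587107) = √400596267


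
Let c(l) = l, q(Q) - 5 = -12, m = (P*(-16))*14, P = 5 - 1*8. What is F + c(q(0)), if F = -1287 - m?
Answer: -1966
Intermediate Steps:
P = -3 (P = 5 - 8 = -3)
m = 672 (m = -3*(-16)*14 = 48*14 = 672)
q(Q) = -7 (q(Q) = 5 - 12 = -7)
F = -1959 (F = -1287 - 1*672 = -1287 - 672 = -1959)
F + c(q(0)) = -1959 - 7 = -1966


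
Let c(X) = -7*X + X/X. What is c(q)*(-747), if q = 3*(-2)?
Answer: -32121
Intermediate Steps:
q = -6
c(X) = 1 - 7*X (c(X) = -7*X + 1 = 1 - 7*X)
c(q)*(-747) = (1 - 7*(-6))*(-747) = (1 + 42)*(-747) = 43*(-747) = -32121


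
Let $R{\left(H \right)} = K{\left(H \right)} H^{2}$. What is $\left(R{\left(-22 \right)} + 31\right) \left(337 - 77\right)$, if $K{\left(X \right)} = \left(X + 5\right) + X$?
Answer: $-4899700$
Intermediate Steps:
$K{\left(X \right)} = 5 + 2 X$ ($K{\left(X \right)} = \left(5 + X\right) + X = 5 + 2 X$)
$R{\left(H \right)} = H^{2} \left(5 + 2 H\right)$ ($R{\left(H \right)} = \left(5 + 2 H\right) H^{2} = H^{2} \left(5 + 2 H\right)$)
$\left(R{\left(-22 \right)} + 31\right) \left(337 - 77\right) = \left(\left(-22\right)^{2} \left(5 + 2 \left(-22\right)\right) + 31\right) \left(337 - 77\right) = \left(484 \left(5 - 44\right) + 31\right) 260 = \left(484 \left(-39\right) + 31\right) 260 = \left(-18876 + 31\right) 260 = \left(-18845\right) 260 = -4899700$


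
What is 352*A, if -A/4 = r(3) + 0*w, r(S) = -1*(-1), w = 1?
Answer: -1408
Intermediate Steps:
r(S) = 1
A = -4 (A = -4*(1 + 0*1) = -4*(1 + 0) = -4*1 = -4)
352*A = 352*(-4) = -1408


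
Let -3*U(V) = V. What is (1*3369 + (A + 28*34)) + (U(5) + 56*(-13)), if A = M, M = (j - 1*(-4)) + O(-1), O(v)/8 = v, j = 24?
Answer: 10834/3 ≈ 3611.3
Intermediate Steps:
O(v) = 8*v
U(V) = -V/3
M = 20 (M = (24 - 1*(-4)) + 8*(-1) = (24 + 4) - 8 = 28 - 8 = 20)
A = 20
(1*3369 + (A + 28*34)) + (U(5) + 56*(-13)) = (1*3369 + (20 + 28*34)) + (-⅓*5 + 56*(-13)) = (3369 + (20 + 952)) + (-5/3 - 728) = (3369 + 972) - 2189/3 = 4341 - 2189/3 = 10834/3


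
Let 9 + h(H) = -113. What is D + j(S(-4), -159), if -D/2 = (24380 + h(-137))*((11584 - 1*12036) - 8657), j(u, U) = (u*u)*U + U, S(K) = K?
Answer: 441929541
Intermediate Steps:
h(H) = -122 (h(H) = -9 - 113 = -122)
j(u, U) = U + U*u² (j(u, U) = u²*U + U = U*u² + U = U + U*u²)
D = 441932244 (D = -2*(24380 - 122)*((11584 - 1*12036) - 8657) = -48516*((11584 - 12036) - 8657) = -48516*(-452 - 8657) = -48516*(-9109) = -2*(-220966122) = 441932244)
D + j(S(-4), -159) = 441932244 - 159*(1 + (-4)²) = 441932244 - 159*(1 + 16) = 441932244 - 159*17 = 441932244 - 2703 = 441929541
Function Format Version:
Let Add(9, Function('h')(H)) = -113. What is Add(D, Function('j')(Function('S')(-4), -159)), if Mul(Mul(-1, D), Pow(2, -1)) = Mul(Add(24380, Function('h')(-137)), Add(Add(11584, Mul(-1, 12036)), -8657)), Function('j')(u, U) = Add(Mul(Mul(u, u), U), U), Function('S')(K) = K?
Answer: 441929541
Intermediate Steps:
Function('h')(H) = -122 (Function('h')(H) = Add(-9, -113) = -122)
Function('j')(u, U) = Add(U, Mul(U, Pow(u, 2))) (Function('j')(u, U) = Add(Mul(Pow(u, 2), U), U) = Add(Mul(U, Pow(u, 2)), U) = Add(U, Mul(U, Pow(u, 2))))
D = 441932244 (D = Mul(-2, Mul(Add(24380, -122), Add(Add(11584, Mul(-1, 12036)), -8657))) = Mul(-2, Mul(24258, Add(Add(11584, -12036), -8657))) = Mul(-2, Mul(24258, Add(-452, -8657))) = Mul(-2, Mul(24258, -9109)) = Mul(-2, -220966122) = 441932244)
Add(D, Function('j')(Function('S')(-4), -159)) = Add(441932244, Mul(-159, Add(1, Pow(-4, 2)))) = Add(441932244, Mul(-159, Add(1, 16))) = Add(441932244, Mul(-159, 17)) = Add(441932244, -2703) = 441929541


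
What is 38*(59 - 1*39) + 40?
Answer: 800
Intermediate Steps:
38*(59 - 1*39) + 40 = 38*(59 - 39) + 40 = 38*20 + 40 = 760 + 40 = 800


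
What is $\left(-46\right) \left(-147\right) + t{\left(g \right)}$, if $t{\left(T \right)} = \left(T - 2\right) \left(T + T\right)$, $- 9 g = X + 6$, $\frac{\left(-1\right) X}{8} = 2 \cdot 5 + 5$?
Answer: $\frac{63290}{9} \approx 7032.2$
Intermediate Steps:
$X = -120$ ($X = - 8 \left(2 \cdot 5 + 5\right) = - 8 \left(10 + 5\right) = \left(-8\right) 15 = -120$)
$g = \frac{38}{3}$ ($g = - \frac{-120 + 6}{9} = \left(- \frac{1}{9}\right) \left(-114\right) = \frac{38}{3} \approx 12.667$)
$t{\left(T \right)} = 2 T \left(-2 + T\right)$ ($t{\left(T \right)} = \left(-2 + T\right) 2 T = 2 T \left(-2 + T\right)$)
$\left(-46\right) \left(-147\right) + t{\left(g \right)} = \left(-46\right) \left(-147\right) + 2 \cdot \frac{38}{3} \left(-2 + \frac{38}{3}\right) = 6762 + 2 \cdot \frac{38}{3} \cdot \frac{32}{3} = 6762 + \frac{2432}{9} = \frac{63290}{9}$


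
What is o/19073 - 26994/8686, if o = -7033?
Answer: -287972600/82834039 ≈ -3.4765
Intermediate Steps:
o/19073 - 26994/8686 = -7033/19073 - 26994/8686 = -7033*1/19073 - 26994*1/8686 = -7033/19073 - 13497/4343 = -287972600/82834039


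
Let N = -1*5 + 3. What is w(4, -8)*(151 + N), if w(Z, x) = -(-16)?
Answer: 2384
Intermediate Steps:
N = -2 (N = -5 + 3 = -2)
w(Z, x) = 16 (w(Z, x) = -4*(-4) = 16)
w(4, -8)*(151 + N) = 16*(151 - 2) = 16*149 = 2384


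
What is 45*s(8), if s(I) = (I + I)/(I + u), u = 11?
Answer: 720/19 ≈ 37.895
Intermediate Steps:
s(I) = 2*I/(11 + I) (s(I) = (I + I)/(I + 11) = (2*I)/(11 + I) = 2*I/(11 + I))
45*s(8) = 45*(2*8/(11 + 8)) = 45*(2*8/19) = 45*(2*8*(1/19)) = 45*(16/19) = 720/19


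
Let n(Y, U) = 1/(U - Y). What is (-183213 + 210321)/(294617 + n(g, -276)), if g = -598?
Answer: 2909592/31622225 ≈ 0.092011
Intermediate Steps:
(-183213 + 210321)/(294617 + n(g, -276)) = (-183213 + 210321)/(294617 + 1/(-276 - 1*(-598))) = 27108/(294617 + 1/(-276 + 598)) = 27108/(294617 + 1/322) = 27108/(94866675/322) = 27108*(322/94866675) = 2909592/31622225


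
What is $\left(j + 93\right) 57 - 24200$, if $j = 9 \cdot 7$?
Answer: $-15308$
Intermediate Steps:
$j = 63$
$\left(j + 93\right) 57 - 24200 = \left(63 + 93\right) 57 - 24200 = 156 \cdot 57 - 24200 = 8892 - 24200 = -15308$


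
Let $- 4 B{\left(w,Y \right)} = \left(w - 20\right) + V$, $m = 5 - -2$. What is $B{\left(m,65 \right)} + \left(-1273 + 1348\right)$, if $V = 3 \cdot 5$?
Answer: $\frac{149}{2} \approx 74.5$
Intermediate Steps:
$V = 15$
$m = 7$ ($m = 5 + 2 = 7$)
$B{\left(w,Y \right)} = \frac{5}{4} - \frac{w}{4}$ ($B{\left(w,Y \right)} = - \frac{\left(w - 20\right) + 15}{4} = - \frac{\left(-20 + w\right) + 15}{4} = - \frac{-5 + w}{4} = \frac{5}{4} - \frac{w}{4}$)
$B{\left(m,65 \right)} + \left(-1273 + 1348\right) = \left(\frac{5}{4} - \frac{7}{4}\right) + \left(-1273 + 1348\right) = \left(\frac{5}{4} - \frac{7}{4}\right) + 75 = - \frac{1}{2} + 75 = \frac{149}{2}$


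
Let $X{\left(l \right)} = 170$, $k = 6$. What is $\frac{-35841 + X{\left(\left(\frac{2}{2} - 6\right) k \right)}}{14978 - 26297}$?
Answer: $\frac{35671}{11319} \approx 3.1514$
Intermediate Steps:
$\frac{-35841 + X{\left(\left(\frac{2}{2} - 6\right) k \right)}}{14978 - 26297} = \frac{-35841 + 170}{14978 - 26297} = - \frac{35671}{-11319} = \left(-35671\right) \left(- \frac{1}{11319}\right) = \frac{35671}{11319}$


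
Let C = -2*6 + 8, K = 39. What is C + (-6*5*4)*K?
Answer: -4684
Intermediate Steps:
C = -4 (C = -12 + 8 = -4)
C + (-6*5*4)*K = -4 + (-6*5*4)*39 = -4 - 30*4*39 = -4 - 120*39 = -4 - 4680 = -4684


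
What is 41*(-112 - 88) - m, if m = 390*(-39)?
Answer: 7010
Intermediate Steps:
m = -15210
41*(-112 - 88) - m = 41*(-112 - 88) - 1*(-15210) = 41*(-200) + 15210 = -8200 + 15210 = 7010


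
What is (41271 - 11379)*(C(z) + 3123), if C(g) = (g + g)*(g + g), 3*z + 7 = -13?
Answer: 296000548/3 ≈ 9.8667e+7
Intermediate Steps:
z = -20/3 (z = -7/3 + (1/3)*(-13) = -7/3 - 13/3 = -20/3 ≈ -6.6667)
C(g) = 4*g**2 (C(g) = (2*g)*(2*g) = 4*g**2)
(41271 - 11379)*(C(z) + 3123) = (41271 - 11379)*(4*(-20/3)**2 + 3123) = 29892*(4*(400/9) + 3123) = 29892*(1600/9 + 3123) = 29892*(29707/9) = 296000548/3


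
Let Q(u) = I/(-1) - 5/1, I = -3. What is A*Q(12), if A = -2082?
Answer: 4164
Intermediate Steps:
Q(u) = -2 (Q(u) = -3/(-1) - 5/1 = -3*(-1) - 5*1 = 3 - 5 = -2)
A*Q(12) = -2082*(-2) = 4164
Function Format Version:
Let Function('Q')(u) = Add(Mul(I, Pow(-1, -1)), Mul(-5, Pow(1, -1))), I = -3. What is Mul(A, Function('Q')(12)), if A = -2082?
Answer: 4164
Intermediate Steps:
Function('Q')(u) = -2 (Function('Q')(u) = Add(Mul(-3, Pow(-1, -1)), Mul(-5, Pow(1, -1))) = Add(Mul(-3, -1), Mul(-5, 1)) = Add(3, -5) = -2)
Mul(A, Function('Q')(12)) = Mul(-2082, -2) = 4164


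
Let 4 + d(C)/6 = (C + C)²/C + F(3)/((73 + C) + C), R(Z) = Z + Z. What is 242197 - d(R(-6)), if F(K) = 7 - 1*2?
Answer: 11882911/49 ≈ 2.4251e+5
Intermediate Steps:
F(K) = 5 (F(K) = 7 - 2 = 5)
R(Z) = 2*Z
d(C) = -24 + 24*C + 30/(73 + 2*C) (d(C) = -24 + 6*((C + C)²/C + 5/((73 + C) + C)) = -24 + 6*((2*C)²/C + 5/(73 + 2*C)) = -24 + 6*((4*C²)/C + 5/(73 + 2*C)) = -24 + 6*(4*C + 5/(73 + 2*C)) = -24 + (24*C + 30/(73 + 2*C)) = -24 + 24*C + 30/(73 + 2*C))
242197 - d(R(-6)) = 242197 - 6*(-287 + 8*(2*(-6))² + 284*(2*(-6)))/(73 + 2*(2*(-6))) = 242197 - 6*(-287 + 8*(-12)² + 284*(-12))/(73 + 2*(-12)) = 242197 - 6*(-287 + 8*144 - 3408)/(73 - 24) = 242197 - 6*(-287 + 1152 - 3408)/49 = 242197 - 6*(-2543)/49 = 242197 - 1*(-15258/49) = 242197 + 15258/49 = 11882911/49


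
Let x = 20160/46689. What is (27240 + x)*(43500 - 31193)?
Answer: 5217464531880/15563 ≈ 3.3525e+8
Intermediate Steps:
x = 6720/15563 (x = 20160*(1/46689) = 6720/15563 ≈ 0.43179)
(27240 + x)*(43500 - 31193) = (27240 + 6720/15563)*(43500 - 31193) = (423942840/15563)*12307 = 5217464531880/15563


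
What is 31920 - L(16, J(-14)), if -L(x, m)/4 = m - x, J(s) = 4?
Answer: 31872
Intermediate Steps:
L(x, m) = -4*m + 4*x (L(x, m) = -4*(m - x) = -4*m + 4*x)
31920 - L(16, J(-14)) = 31920 - (-4*4 + 4*16) = 31920 - (-16 + 64) = 31920 - 1*48 = 31920 - 48 = 31872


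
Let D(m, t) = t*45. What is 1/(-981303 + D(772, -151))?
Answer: -1/988098 ≈ -1.0120e-6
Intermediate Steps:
D(m, t) = 45*t
1/(-981303 + D(772, -151)) = 1/(-981303 + 45*(-151)) = 1/(-981303 - 6795) = 1/(-988098) = -1/988098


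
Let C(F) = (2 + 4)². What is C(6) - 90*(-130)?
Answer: 11736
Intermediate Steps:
C(F) = 36 (C(F) = 6² = 36)
C(6) - 90*(-130) = 36 - 90*(-130) = 36 + 11700 = 11736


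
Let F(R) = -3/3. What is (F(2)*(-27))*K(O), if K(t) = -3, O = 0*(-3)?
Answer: -81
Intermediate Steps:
F(R) = -1 (F(R) = -3*1/3 = -1)
O = 0
(F(2)*(-27))*K(O) = -1*(-27)*(-3) = 27*(-3) = -81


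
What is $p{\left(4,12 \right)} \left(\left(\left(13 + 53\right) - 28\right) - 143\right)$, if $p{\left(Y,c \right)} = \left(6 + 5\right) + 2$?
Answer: $-1365$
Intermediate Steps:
$p{\left(Y,c \right)} = 13$ ($p{\left(Y,c \right)} = 11 + 2 = 13$)
$p{\left(4,12 \right)} \left(\left(\left(13 + 53\right) - 28\right) - 143\right) = 13 \left(\left(\left(13 + 53\right) - 28\right) - 143\right) = 13 \left(\left(66 - 28\right) - 143\right) = 13 \left(38 - 143\right) = 13 \left(-105\right) = -1365$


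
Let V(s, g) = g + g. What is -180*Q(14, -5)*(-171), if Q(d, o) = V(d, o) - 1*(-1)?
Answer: -277020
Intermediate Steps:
V(s, g) = 2*g
Q(d, o) = 1 + 2*o (Q(d, o) = 2*o - 1*(-1) = 2*o + 1 = 1 + 2*o)
-180*Q(14, -5)*(-171) = -180*(1 + 2*(-5))*(-171) = -180*(1 - 10)*(-171) = -180*(-9)*(-171) = -(-1620)*(-171) = -1*277020 = -277020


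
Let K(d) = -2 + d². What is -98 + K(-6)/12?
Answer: -571/6 ≈ -95.167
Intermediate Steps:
-98 + K(-6)/12 = -98 + (-2 + (-6)²)/12 = -98 + (-2 + 36)*(1/12) = -98 + 34*(1/12) = -98 + 17/6 = -571/6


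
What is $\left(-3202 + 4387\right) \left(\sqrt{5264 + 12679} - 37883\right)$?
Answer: $-44891355 + 1185 \sqrt{17943} \approx -4.4733 \cdot 10^{7}$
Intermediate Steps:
$\left(-3202 + 4387\right) \left(\sqrt{5264 + 12679} - 37883\right) = 1185 \left(\sqrt{17943} - 37883\right) = 1185 \left(-37883 + \sqrt{17943}\right) = -44891355 + 1185 \sqrt{17943}$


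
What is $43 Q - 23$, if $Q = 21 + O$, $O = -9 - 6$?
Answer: $235$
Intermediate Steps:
$O = -15$
$Q = 6$ ($Q = 21 - 15 = 6$)
$43 Q - 23 = 43 \cdot 6 - 23 = 258 - 23 = 235$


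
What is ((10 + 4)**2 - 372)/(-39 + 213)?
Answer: -88/87 ≈ -1.0115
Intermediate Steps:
((10 + 4)**2 - 372)/(-39 + 213) = (14**2 - 372)/174 = (196 - 372)*(1/174) = -176*1/174 = -88/87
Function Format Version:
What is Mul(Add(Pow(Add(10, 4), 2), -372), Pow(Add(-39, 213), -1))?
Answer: Rational(-88, 87) ≈ -1.0115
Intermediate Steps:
Mul(Add(Pow(Add(10, 4), 2), -372), Pow(Add(-39, 213), -1)) = Mul(Add(Pow(14, 2), -372), Pow(174, -1)) = Mul(Add(196, -372), Rational(1, 174)) = Mul(-176, Rational(1, 174)) = Rational(-88, 87)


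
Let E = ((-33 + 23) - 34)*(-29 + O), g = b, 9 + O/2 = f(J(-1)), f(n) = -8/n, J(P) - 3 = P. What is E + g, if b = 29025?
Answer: 31445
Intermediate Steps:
J(P) = 3 + P
O = -26 (O = -18 + 2*(-8/(3 - 1)) = -18 + 2*(-8/2) = -18 + 2*(-8*1/2) = -18 + 2*(-4) = -18 - 8 = -26)
g = 29025
E = 2420 (E = ((-33 + 23) - 34)*(-29 - 26) = (-10 - 34)*(-55) = -44*(-55) = 2420)
E + g = 2420 + 29025 = 31445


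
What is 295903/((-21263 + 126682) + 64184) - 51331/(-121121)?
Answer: 6363708408/2934640709 ≈ 2.1685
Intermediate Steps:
295903/((-21263 + 126682) + 64184) - 51331/(-121121) = 295903/(105419 + 64184) - 51331*(-1/121121) = 295903/169603 + 7333/17303 = 6363708408/2934640709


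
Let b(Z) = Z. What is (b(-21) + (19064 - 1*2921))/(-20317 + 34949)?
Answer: 8061/7316 ≈ 1.1018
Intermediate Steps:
(b(-21) + (19064 - 1*2921))/(-20317 + 34949) = (-21 + (19064 - 1*2921))/(-20317 + 34949) = (-21 + (19064 - 2921))/14632 = (-21 + 16143)*(1/14632) = 16122*(1/14632) = 8061/7316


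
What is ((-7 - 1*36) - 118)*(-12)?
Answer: 1932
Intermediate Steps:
((-7 - 1*36) - 118)*(-12) = ((-7 - 36) - 118)*(-12) = (-43 - 118)*(-12) = -161*(-12) = 1932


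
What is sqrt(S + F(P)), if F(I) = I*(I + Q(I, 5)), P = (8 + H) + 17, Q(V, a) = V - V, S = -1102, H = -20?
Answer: I*sqrt(1077) ≈ 32.818*I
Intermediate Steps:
Q(V, a) = 0
P = 5 (P = (8 - 20) + 17 = -12 + 17 = 5)
F(I) = I**2 (F(I) = I*(I + 0) = I*I = I**2)
sqrt(S + F(P)) = sqrt(-1102 + 5**2) = sqrt(-1102 + 25) = sqrt(-1077) = I*sqrt(1077)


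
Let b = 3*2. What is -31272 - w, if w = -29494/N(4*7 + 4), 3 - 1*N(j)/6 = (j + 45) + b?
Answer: -7520027/240 ≈ -31333.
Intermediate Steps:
b = 6
N(j) = -288 - 6*j (N(j) = 18 - 6*((j + 45) + 6) = 18 - 6*((45 + j) + 6) = 18 - 6*(51 + j) = 18 + (-306 - 6*j) = -288 - 6*j)
w = 14747/240 (w = -29494/(-288 - 6*(4*7 + 4)) = -29494/(-288 - 6*(28 + 4)) = -29494/(-288 - 6*32) = -29494/(-288 - 192) = -29494/(-480) = -29494*(-1/480) = 14747/240 ≈ 61.446)
-31272 - w = -31272 - 1*14747/240 = -31272 - 14747/240 = -7520027/240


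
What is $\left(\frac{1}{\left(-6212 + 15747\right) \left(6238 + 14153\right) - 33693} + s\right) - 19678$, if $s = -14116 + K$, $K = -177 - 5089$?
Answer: $- \frac{7593048857519}{194394492} \approx -39060.0$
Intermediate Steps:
$K = -5266$
$s = -19382$ ($s = -14116 - 5266 = -19382$)
$\left(\frac{1}{\left(-6212 + 15747\right) \left(6238 + 14153\right) - 33693} + s\right) - 19678 = \left(\frac{1}{\left(-6212 + 15747\right) \left(6238 + 14153\right) - 33693} - 19382\right) - 19678 = \left(\frac{1}{9535 \cdot 20391 - 33693} - 19382\right) - 19678 = \left(\frac{1}{194428185 - 33693} - 19382\right) - 19678 = \left(\frac{1}{194394492} - 19382\right) - 19678 = - \frac{3767754043943}{194394492} - 19678 = - \frac{7593048857519}{194394492}$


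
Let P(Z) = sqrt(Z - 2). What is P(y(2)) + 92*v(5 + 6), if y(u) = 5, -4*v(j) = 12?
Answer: -276 + sqrt(3) ≈ -274.27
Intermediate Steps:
v(j) = -3 (v(j) = -1/4*12 = -3)
P(Z) = sqrt(-2 + Z)
P(y(2)) + 92*v(5 + 6) = sqrt(-2 + 5) + 92*(-3) = sqrt(3) - 276 = -276 + sqrt(3)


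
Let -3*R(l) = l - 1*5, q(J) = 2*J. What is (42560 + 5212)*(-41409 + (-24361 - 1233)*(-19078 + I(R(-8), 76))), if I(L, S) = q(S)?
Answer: 23138398535220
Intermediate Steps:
R(l) = 5/3 - l/3 (R(l) = -(l - 1*5)/3 = -(l - 5)/3 = -(-5 + l)/3 = 5/3 - l/3)
I(L, S) = 2*S
(42560 + 5212)*(-41409 + (-24361 - 1233)*(-19078 + I(R(-8), 76))) = (42560 + 5212)*(-41409 + (-24361 - 1233)*(-19078 + 2*76)) = 47772*(-41409 - 25594*(-19078 + 152)) = 47772*(-41409 - 25594*(-18926)) = 47772*(-41409 + 484392044) = 47772*484350635 = 23138398535220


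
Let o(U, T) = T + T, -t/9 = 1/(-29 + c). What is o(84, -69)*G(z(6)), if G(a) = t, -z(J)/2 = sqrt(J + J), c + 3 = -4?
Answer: -69/2 ≈ -34.500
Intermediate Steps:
c = -7 (c = -3 - 4 = -7)
t = 1/4 (t = -9/(-29 - 7) = -9/(-36) = -9*(-1/36) = 1/4 ≈ 0.25000)
o(U, T) = 2*T
z(J) = -2*sqrt(2)*sqrt(J) (z(J) = -2*sqrt(J + J) = -2*sqrt(2)*sqrt(J))
G(a) = 1/4
o(84, -69)*G(z(6)) = (2*(-69))*(1/4) = -138*1/4 = -69/2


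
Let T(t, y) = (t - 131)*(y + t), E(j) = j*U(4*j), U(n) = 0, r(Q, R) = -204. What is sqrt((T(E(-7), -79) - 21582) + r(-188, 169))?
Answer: I*sqrt(11437) ≈ 106.94*I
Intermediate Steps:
E(j) = 0 (E(j) = j*0 = 0)
T(t, y) = (-131 + t)*(t + y)
sqrt((T(E(-7), -79) - 21582) + r(-188, 169)) = sqrt(((0**2 - 131*0 - 131*(-79) + 0*(-79)) - 21582) - 204) = sqrt(((0 + 0 + 10349 + 0) - 21582) - 204) = sqrt((10349 - 21582) - 204) = sqrt(-11233 - 204) = sqrt(-11437) = I*sqrt(11437)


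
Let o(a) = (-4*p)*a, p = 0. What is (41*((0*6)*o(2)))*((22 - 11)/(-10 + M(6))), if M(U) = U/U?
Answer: 0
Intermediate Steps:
M(U) = 1
o(a) = 0 (o(a) = (-4*0)*a = 0*a = 0)
(41*((0*6)*o(2)))*((22 - 11)/(-10 + M(6))) = (41*((0*6)*0))*((22 - 11)/(-10 + 1)) = (41*(0*0))*(11/(-9)) = (41*0)*(11*(-⅑)) = 0*(-11/9) = 0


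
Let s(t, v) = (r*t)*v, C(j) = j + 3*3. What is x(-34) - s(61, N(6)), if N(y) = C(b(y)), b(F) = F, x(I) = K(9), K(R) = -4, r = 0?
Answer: -4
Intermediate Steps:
x(I) = -4
C(j) = 9 + j (C(j) = j + 9 = 9 + j)
N(y) = 9 + y
s(t, v) = 0 (s(t, v) = (0*t)*v = 0*v = 0)
x(-34) - s(61, N(6)) = -4 - 1*0 = -4 + 0 = -4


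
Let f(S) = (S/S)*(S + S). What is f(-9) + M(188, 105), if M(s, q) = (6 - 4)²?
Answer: -14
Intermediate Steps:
M(s, q) = 4 (M(s, q) = 2² = 4)
f(S) = 2*S (f(S) = 1*(2*S) = 2*S)
f(-9) + M(188, 105) = 2*(-9) + 4 = -18 + 4 = -14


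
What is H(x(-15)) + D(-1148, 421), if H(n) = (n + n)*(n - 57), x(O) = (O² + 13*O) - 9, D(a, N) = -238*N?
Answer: -101710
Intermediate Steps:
x(O) = -9 + O² + 13*O
H(n) = 2*n*(-57 + n) (H(n) = (2*n)*(-57 + n) = 2*n*(-57 + n))
H(x(-15)) + D(-1148, 421) = 2*(-9 + (-15)² + 13*(-15))*(-57 + (-9 + (-15)² + 13*(-15))) - 238*421 = 2*(-9 + 225 - 195)*(-57 + (-9 + 225 - 195)) - 100198 = 2*21*(-57 + 21) - 100198 = 2*21*(-36) - 100198 = -1512 - 100198 = -101710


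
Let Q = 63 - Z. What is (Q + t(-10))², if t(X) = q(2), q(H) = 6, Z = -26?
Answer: 9025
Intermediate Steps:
t(X) = 6
Q = 89 (Q = 63 - 1*(-26) = 63 + 26 = 89)
(Q + t(-10))² = (89 + 6)² = 95² = 9025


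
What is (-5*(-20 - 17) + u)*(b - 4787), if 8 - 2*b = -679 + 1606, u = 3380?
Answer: -37407545/2 ≈ -1.8704e+7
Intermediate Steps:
b = -919/2 (b = 4 - (-679 + 1606)/2 = 4 - ½*927 = 4 - 927/2 = -919/2 ≈ -459.50)
(-5*(-20 - 17) + u)*(b - 4787) = (-5*(-20 - 17) + 3380)*(-919/2 - 4787) = (-5*(-37) + 3380)*(-10493/2) = (185 + 3380)*(-10493/2) = 3565*(-10493/2) = -37407545/2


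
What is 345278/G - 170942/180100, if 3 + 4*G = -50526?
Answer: -128687899759/4550136450 ≈ -28.282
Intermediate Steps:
G = -50529/4 (G = -¾ + (¼)*(-50526) = -¾ - 25263/2 = -50529/4 ≈ -12632.)
345278/G - 170942/180100 = 345278/(-50529/4) - 170942/180100 = 345278*(-4/50529) - 170942*1/180100 = -1381112/50529 - 85471/90050 = -128687899759/4550136450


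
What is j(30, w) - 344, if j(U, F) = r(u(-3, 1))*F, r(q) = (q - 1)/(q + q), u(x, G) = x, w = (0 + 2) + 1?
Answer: -342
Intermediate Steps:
w = 3 (w = 2 + 1 = 3)
r(q) = (-1 + q)/(2*q) (r(q) = (-1 + q)/((2*q)) = (-1 + q)*(1/(2*q)) = (-1 + q)/(2*q))
j(U, F) = 2*F/3 (j(U, F) = ((1/2)*(-1 - 3)/(-3))*F = ((1/2)*(-1/3)*(-4))*F = 2*F/3)
j(30, w) - 344 = (2/3)*3 - 344 = 2 - 344 = -342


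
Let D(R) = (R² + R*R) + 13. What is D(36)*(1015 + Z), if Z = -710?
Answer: 794525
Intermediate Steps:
D(R) = 13 + 2*R² (D(R) = (R² + R²) + 13 = 2*R² + 13 = 13 + 2*R²)
D(36)*(1015 + Z) = (13 + 2*36²)*(1015 - 710) = (13 + 2*1296)*305 = (13 + 2592)*305 = 2605*305 = 794525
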